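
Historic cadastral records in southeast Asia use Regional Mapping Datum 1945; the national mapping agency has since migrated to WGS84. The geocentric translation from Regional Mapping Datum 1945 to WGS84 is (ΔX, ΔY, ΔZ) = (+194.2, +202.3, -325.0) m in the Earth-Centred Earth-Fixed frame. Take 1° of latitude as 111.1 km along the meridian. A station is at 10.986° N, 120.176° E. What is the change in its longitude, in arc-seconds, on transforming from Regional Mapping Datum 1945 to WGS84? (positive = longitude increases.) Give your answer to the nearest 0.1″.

Δλ = -8.9″

sin φ = 0.190569, cos φ = 0.981674, sin λ = 0.864485, cos λ = -0.502658.
East component: ΔE = −sin λ·ΔX + cos λ·ΔY = −(0.864485)(194.2) + (-0.502658)(202.3) = -269.57 m.
1° of latitude spans 111100 m; at latitude φ, 1° of longitude spans that × cos φ = 109064.0 m, so Δλ = -269.57 / 109064.0 × 3600 = -8.898″.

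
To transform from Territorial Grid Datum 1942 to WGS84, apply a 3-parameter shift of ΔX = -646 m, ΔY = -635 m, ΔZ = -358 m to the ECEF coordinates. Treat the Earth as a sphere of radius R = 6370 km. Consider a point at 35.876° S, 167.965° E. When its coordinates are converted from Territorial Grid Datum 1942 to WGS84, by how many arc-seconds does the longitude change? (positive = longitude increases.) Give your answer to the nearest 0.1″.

sin φ = -0.586033, cos φ = 0.810287, sin λ = 0.208509, cos λ = -0.978020.
East component: ΔE = −sin λ·ΔX + cos λ·ΔY = −(0.208509)(-646) + (-0.978020)(-635) = 755.74 m.
1° of latitude spans πR/180 = 111177 m; at latitude φ, 1° of longitude spans that × cos φ = 90085.7 m, so Δλ = 755.74 / 90085.7 × 3600 = 30.201″.

Δλ = 30.2″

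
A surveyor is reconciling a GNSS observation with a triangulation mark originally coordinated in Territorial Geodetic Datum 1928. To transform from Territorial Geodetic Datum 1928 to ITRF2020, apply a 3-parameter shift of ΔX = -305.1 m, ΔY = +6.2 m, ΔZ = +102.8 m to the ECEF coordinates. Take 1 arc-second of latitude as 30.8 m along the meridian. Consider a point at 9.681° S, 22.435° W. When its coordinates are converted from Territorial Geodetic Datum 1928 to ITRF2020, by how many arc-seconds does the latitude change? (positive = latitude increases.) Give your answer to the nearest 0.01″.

sin φ = -0.168162, cos φ = 0.985759, sin λ = -0.381635, cos λ = 0.924313.
North component: ΔN = −sin φ cos λ·ΔX − sin φ sin λ·ΔY + cos φ·ΔZ = −(-0.168162)(0.924313)(-305.1) − (-0.168162)(-0.381635)(6.2) + (0.985759)(102.8) = 53.52 m.
1° of latitude spans 3600 × 30.80 = 110880 m, so Δφ = 53.52 / 110880 × 3600 = 1.738″.

Δφ = 1.74″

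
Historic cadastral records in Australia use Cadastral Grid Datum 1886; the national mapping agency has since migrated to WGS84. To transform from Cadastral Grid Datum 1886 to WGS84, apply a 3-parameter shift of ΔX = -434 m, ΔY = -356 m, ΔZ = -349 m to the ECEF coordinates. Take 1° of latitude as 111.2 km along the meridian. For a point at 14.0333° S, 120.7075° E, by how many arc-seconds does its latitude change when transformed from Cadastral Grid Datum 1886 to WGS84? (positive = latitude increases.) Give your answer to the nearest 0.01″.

Δφ = -11.62″

sin φ = -0.242486, cos φ = 0.970155, sin λ = 0.859785, cos λ = -0.510655.
North component: ΔN = −sin φ cos λ·ΔX − sin φ sin λ·ΔY + cos φ·ΔZ = −(-0.242486)(-0.510655)(-434) − (-0.242486)(0.859785)(-356) + (0.970155)(-349) = -359.06 m.
1° of latitude spans 111200 m, so Δφ = -359.06 / 111200 × 3600 = -11.624″.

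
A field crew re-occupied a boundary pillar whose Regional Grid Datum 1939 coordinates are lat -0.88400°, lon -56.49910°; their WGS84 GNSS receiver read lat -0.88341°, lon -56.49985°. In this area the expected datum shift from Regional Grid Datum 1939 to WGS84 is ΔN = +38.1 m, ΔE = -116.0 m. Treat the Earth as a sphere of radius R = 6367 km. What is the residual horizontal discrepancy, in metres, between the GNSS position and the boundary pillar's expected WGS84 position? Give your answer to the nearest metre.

43 m

Observed coordinate differences: Δφ = +0.00059°, Δλ = -0.00075°.
Converting to metres (1° lat = 111125 m, cos φ = 0.999881): observed ΔN = 65.6 m, observed ΔE = -83.3 m.
Subtracting the expected shift leaves a residual of 65.6 − (38.1) = 27.5 m north and -83.3 − (-116.0) = 32.7 m east.
Residual distance = √(27.5² + 32.7²) = 42.7 m.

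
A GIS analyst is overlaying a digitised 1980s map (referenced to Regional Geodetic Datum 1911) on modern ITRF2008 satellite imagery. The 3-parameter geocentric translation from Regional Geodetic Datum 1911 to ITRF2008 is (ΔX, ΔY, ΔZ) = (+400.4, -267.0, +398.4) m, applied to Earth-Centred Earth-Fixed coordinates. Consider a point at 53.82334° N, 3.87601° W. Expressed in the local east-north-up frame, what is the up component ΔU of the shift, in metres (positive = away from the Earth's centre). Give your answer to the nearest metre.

The local up (radial) axis is (cos φ cos λ, cos φ sin λ, sin φ), giving ΔU = 235.806 + 10.654 + 321.589 = 568.05 m.

ΔU = 568 m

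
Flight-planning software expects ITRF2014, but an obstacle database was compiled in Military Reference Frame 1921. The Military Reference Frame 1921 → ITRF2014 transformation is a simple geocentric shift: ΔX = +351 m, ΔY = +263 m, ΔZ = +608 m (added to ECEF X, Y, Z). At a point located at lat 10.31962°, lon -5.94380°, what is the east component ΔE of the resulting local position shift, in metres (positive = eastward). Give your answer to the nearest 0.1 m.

At φ = 10.31962°, λ = -5.94380°: sin φ = 0.179139, cos φ = 0.983824, sin λ = -0.103553, cos λ = 0.994624.
ΔE = −sin λ·ΔX + cos λ·ΔY = −(-0.103553)·(351) + (0.994624)·(263) = 297.93 m.

ΔE = 297.9 m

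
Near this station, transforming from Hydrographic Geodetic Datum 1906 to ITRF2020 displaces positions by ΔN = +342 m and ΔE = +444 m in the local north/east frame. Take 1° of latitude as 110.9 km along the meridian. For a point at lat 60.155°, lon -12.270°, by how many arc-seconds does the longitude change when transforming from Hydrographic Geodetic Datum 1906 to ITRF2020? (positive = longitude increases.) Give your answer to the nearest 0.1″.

Δλ = 29.0″

At latitude 60.155°, cos φ = 0.497655.
1° of longitude at this latitude = 110.9 × cos φ = 55.19 km, so Δλ = 444.0 / 55190.0 = 0.0080449° = 28.962″.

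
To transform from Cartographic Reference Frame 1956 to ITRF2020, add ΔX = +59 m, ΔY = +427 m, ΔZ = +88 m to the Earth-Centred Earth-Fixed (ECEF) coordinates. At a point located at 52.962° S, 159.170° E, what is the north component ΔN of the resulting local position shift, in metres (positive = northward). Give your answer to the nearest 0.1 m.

ΔN = 130.2 m

The local north axis is (−sin φ cos λ, −sin φ sin λ, cos φ), giving ΔN = -44.018 + 121.204 + 53.006 = 130.19 m.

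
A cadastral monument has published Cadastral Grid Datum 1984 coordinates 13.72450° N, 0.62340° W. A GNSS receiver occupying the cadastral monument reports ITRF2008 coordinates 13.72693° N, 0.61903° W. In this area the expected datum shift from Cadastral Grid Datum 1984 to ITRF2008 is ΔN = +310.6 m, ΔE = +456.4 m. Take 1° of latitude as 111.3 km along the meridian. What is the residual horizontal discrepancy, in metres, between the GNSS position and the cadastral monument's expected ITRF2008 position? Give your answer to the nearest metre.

Observed coordinate differences: Δφ = +0.00243°, Δλ = +0.00437°.
Converting to metres (1° lat = 111300 m, cos φ = 0.971448): observed ΔN = 270.5 m, observed ΔE = 472.5 m.
Subtracting the expected shift leaves a residual of 270.5 − (310.6) = -40.1 m north and 472.5 − (456.4) = 16.1 m east.
Residual distance = √((-40.1)² + 16.1²) = 43.2 m.

43 m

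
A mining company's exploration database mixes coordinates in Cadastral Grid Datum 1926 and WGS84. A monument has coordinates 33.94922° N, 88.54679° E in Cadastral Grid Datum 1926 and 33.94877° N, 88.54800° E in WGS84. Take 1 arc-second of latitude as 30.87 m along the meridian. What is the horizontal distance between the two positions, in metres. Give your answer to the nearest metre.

Δφ = 33.94877° − 33.94922° = -0.00045°; Δλ = 88.54800° − 88.54679° = +0.00121°.
1° of latitude = 3600 × 30.87 = 111132 m.
ΔN = Δφ × 111132 = -50.0 m; ΔE = Δλ × 111132 × cos(33.94922°) = +0.00121 × 111132 × 0.829533 = 111.5 m.
Distance = √(ΔE² + ΔN²) = √(111.5² + (-50.0)²) = 122.2 m.

122 m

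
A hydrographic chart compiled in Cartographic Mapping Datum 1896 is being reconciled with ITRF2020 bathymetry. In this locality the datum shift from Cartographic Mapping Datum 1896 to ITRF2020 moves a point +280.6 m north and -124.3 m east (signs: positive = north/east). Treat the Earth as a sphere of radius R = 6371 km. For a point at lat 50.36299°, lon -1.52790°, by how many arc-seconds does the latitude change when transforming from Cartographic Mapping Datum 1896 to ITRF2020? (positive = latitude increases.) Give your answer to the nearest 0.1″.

Δφ = 9.1″

On a sphere of radius R, 1 rad of latitude = R, so Δφ = ΔN / R = 280.6 / 6371000 = 4.4043e-05 rad = 9.085″.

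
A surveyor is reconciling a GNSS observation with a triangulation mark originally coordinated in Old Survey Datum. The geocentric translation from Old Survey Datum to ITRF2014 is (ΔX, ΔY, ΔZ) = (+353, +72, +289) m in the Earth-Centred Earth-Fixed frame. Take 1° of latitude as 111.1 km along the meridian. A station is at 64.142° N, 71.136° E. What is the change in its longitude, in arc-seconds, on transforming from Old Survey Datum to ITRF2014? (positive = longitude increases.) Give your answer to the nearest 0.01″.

sin φ = 0.899878, cos φ = 0.436142, sin λ = 0.946289, cos λ = 0.323323.
East component: ΔE = −sin λ·ΔX + cos λ·ΔY = −(0.946289)(353) + (0.323323)(72) = -310.76 m.
1° of latitude spans 111100 m; at latitude φ, 1° of longitude spans that × cos φ = 48455.4 m, so Δλ = -310.76 / 48455.4 × 3600 = -23.088″.

Δλ = -23.09″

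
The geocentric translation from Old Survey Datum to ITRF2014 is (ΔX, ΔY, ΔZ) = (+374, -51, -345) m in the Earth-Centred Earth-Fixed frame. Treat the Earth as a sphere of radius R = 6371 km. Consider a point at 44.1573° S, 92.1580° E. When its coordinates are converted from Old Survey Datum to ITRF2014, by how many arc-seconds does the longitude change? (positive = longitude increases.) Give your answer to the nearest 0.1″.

sin φ = -0.696631, cos φ = 0.717430, sin λ = 0.999291, cos λ = -0.037655.
East component: ΔE = −sin λ·ΔX + cos λ·ΔY = −(0.999291)(374) + (-0.037655)(-51) = -371.81 m.
1° of latitude spans πR/180 = 111195 m; at latitude φ, 1° of longitude spans that × cos φ = 79774.6 m, so Δλ = -371.81 / 79774.6 × 3600 = -16.779″.

Δλ = -16.8″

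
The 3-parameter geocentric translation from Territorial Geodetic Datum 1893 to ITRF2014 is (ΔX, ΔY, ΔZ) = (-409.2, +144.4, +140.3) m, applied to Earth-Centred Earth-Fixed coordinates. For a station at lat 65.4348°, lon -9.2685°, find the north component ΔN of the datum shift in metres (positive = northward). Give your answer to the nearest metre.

ΔN = 447 m

The local north axis is (−sin φ cos λ, −sin φ sin λ, cos φ), giving ΔN = 367.304 + 21.152 + 58.327 = 446.78 m.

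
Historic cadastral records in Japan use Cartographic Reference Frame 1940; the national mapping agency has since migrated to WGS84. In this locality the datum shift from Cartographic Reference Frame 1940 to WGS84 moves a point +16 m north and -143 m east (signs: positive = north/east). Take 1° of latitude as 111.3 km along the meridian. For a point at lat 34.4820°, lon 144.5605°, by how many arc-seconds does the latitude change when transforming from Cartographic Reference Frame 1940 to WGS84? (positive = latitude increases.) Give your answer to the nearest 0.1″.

1° of latitude = 111.3 km, so Δφ = 16.0 / 111300 = 0.0001438° = 0.518″.

Δφ = 0.5″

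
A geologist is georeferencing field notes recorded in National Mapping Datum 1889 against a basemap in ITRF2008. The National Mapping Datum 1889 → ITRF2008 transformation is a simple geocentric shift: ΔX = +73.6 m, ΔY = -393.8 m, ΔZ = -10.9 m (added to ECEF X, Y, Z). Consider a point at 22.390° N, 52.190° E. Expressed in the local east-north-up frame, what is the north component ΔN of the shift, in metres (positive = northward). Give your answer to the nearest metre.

At φ = 22.390°, λ = 52.190°: sin φ = 0.380909, cos φ = 0.924613, sin λ = 0.790048, cos λ = 0.613045.
ΔN = −sin φ cos λ·ΔX − sin φ sin λ·ΔY + cos φ·ΔZ = −(0.380909)(0.613045)(73.6) − (0.380909)(0.790048)(-393.8) + (0.924613)(-10.9) = 91.24 m.

ΔN = 91 m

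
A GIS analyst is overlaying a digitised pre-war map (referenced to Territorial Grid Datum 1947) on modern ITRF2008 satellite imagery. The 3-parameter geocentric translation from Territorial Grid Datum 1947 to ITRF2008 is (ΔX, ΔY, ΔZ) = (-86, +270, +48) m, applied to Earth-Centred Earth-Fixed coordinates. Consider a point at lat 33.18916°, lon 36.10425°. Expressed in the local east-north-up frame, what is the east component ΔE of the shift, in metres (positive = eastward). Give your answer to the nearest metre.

ΔE = 269 m

The local east axis at (φ, λ) is (−sin λ, cos λ, 0), so ΔE = −sin(36.10425°)·(-86) + cos(36.10425°)·270 = 268.82 m.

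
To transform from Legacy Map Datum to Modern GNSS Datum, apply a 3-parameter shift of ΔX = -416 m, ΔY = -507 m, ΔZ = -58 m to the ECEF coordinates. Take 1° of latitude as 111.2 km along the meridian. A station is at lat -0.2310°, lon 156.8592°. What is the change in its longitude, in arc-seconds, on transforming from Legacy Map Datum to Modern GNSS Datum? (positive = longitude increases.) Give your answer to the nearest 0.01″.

sin φ = -0.004032, cos φ = 0.999992, sin λ = 0.392992, cos λ = -0.919542.
East component: ΔE = −sin λ·ΔX + cos λ·ΔY = −(0.392992)(-416) + (-0.919542)(-507) = 629.69 m.
1° of latitude spans 111200 m; at latitude φ, 1° of longitude spans that × cos φ = 111199.1 m, so Δλ = 629.69 / 111199.1 × 3600 = 20.386″.

Δλ = 20.39″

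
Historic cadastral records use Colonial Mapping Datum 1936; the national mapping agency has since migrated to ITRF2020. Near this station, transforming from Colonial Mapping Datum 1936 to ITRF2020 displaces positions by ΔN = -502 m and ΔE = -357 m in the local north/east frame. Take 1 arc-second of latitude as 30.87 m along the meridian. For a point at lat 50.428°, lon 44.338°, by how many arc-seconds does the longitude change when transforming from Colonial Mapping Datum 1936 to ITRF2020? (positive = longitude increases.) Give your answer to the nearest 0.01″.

At latitude 50.428°, cos φ = 0.637047.
1″ of longitude at this latitude = 30.87 × cos φ = 19.6657 m, so Δλ = -357.0 / 19.6657 = -18.153″.

Δλ = -18.15″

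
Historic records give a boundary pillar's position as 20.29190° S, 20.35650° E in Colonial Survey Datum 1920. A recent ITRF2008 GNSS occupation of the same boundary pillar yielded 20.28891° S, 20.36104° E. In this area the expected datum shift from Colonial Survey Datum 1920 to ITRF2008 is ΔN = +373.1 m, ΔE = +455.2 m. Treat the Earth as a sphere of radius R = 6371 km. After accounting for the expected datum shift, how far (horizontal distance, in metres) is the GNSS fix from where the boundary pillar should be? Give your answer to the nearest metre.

Observed coordinate differences: Δφ = +0.00299°, Δλ = +0.00454°.
Converting to metres (1° lat = 111195 m, cos φ = 0.937938): observed ΔN = 332.5 m, observed ΔE = 473.5 m.
Subtracting the expected shift leaves a residual of 332.5 − (373.1) = -40.6 m north and 473.5 − (455.2) = 18.3 m east.
Residual distance = √((-40.6)² + 18.3²) = 44.6 m.

45 m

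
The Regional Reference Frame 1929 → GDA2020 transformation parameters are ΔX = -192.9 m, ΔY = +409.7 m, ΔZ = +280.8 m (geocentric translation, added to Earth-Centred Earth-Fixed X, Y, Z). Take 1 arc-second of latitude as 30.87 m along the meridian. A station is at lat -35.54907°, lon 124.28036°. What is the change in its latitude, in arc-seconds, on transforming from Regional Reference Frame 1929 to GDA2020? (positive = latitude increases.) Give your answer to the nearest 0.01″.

sin φ = -0.581400, cos φ = 0.813618, sin λ = 0.826291, cos λ = -0.563243.
North component: ΔN = −sin φ cos λ·ΔX − sin φ sin λ·ΔY + cos φ·ΔZ = −(-0.581400)(-0.563243)(-192.9) − (-0.581400)(0.826291)(409.7) + (0.813618)(280.8) = 488.46 m.
1° of latitude spans 3600 × 30.87 = 111132 m, so Δφ = 488.46 / 111132 × 3600 = 15.823″.

Δφ = 15.82″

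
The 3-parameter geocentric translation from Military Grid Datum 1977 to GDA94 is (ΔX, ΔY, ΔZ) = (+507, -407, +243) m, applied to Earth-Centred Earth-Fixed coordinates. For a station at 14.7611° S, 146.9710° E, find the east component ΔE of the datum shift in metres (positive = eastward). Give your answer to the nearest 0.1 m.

At φ = -14.7611°, λ = 146.9710°: sin φ = -0.254789, cos φ = 0.966997, sin λ = 0.545063, cos λ = -0.838395.
ΔE = −sin λ·ΔX + cos λ·ΔY = −(0.545063)·(507) + (-0.838395)·(-407) = 64.88 m.

ΔE = 64.9 m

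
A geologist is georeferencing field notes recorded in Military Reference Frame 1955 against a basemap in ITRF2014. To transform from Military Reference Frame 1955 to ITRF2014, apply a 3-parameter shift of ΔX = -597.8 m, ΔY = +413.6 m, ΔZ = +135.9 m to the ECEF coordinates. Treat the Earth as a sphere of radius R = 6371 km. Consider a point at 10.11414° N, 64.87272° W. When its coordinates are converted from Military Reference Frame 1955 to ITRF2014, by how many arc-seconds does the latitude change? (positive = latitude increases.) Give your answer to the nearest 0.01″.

sin φ = 0.175610, cos φ = 0.984460, sin λ = -0.905367, cos λ = 0.424631.
North component: ΔN = −sin φ cos λ·ΔX − sin φ sin λ·ΔY + cos φ·ΔZ = −(0.175610)(0.424631)(-597.8) − (0.175610)(-0.905367)(413.6) + (0.984460)(135.9) = 244.12 m.
1° of latitude spans πR/180 = 111195 m, so Δφ = 244.12 / 111195 × 3600 = 7.904″.

Δφ = 7.90″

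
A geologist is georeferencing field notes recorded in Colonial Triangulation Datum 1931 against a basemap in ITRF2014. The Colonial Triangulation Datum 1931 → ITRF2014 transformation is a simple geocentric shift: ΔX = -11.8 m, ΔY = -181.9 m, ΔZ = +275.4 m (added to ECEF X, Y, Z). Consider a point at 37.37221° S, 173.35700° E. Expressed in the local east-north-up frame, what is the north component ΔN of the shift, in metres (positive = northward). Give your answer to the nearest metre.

ΔN = 213 m

The local north axis is (−sin φ cos λ, −sin φ sin λ, cos φ), giving ΔN = 7.114 − 12.773 + 218.863 = 213.20 m.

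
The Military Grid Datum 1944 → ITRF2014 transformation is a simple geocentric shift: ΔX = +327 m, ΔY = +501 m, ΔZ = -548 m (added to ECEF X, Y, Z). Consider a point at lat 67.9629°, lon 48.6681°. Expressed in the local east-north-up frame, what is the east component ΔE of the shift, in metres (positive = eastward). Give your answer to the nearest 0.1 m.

At φ = 67.9629°, λ = 48.6681°: sin φ = 0.926941, cos φ = 0.375207, sin λ = 0.750897, cos λ = 0.660420.
ΔE = −sin λ·ΔX + cos λ·ΔY = −(0.750897)·(327) + (0.660420)·(501) = 85.33 m.

ΔE = 85.3 m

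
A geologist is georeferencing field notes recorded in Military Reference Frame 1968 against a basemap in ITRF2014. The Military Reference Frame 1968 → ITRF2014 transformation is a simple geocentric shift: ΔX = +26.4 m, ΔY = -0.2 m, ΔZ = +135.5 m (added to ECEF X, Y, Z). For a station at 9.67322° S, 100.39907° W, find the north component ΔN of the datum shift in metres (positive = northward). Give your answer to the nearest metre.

ΔN = 133 m

At φ = -9.67322°, λ = -100.39907°: sin φ = -0.168029, cos φ = 0.985782, sin λ = -0.983574, cos λ = -0.180503.
ΔN = −sin φ cos λ·ΔX − sin φ sin λ·ΔY + cos φ·ΔZ = −(-0.168029)(-0.180503)(26.4) − (-0.168029)(-0.983574)(-0.2) + (0.985782)(135.5) = 132.81 m.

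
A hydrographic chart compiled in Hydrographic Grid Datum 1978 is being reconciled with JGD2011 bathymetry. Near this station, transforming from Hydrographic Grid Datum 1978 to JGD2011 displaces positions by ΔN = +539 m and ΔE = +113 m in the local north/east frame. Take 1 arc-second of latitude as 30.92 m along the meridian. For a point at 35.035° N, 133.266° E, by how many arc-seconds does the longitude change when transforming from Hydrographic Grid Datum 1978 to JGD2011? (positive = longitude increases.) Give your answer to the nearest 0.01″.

At latitude 35.035°, cos φ = 0.818802.
1″ of longitude at this latitude = 30.92 × cos φ = 25.3173 m, so Δλ = 113.0 / 25.3173 = 4.463″.

Δλ = 4.46″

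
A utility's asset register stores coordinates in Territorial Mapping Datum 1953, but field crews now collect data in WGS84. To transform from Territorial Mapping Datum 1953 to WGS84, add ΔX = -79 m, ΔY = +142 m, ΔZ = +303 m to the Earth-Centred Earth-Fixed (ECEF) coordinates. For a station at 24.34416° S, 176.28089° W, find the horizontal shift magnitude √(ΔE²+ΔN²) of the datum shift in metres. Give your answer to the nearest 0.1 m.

338.3 m

The local east axis at (φ, λ) is (−sin λ, cos λ, 0), so ΔE = −sin(-176.28089°)·(-79) + cos(-176.28089°)·142 = -146.83 m.
The local north axis is (−sin φ cos λ, −sin φ sin λ, cos φ), giving ΔN = 32.497 − 3.797 + 276.059 = 304.76 m.
Horizontal magnitude = √(ΔE² + ΔN²) = √((-146.83)² + 304.76²) = 338.28 m.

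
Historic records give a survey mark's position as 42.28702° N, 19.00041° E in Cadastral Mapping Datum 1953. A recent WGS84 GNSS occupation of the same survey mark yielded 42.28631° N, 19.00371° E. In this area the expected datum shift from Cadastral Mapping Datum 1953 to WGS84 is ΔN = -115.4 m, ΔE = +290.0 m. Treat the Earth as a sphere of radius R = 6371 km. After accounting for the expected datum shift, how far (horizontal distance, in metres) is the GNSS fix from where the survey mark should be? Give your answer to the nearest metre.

Observed coordinate differences: Δφ = -0.00071°, Δλ = +0.00330°.
Converting to metres (1° lat = 111195 m, cos φ = 0.739784): observed ΔN = -78.9 m, observed ΔE = 271.5 m.
Subtracting the expected shift leaves a residual of -78.9 − (-115.4) = 36.5 m north and 271.5 − (290.0) = -18.5 m east.
Residual distance = √(36.5² + (-18.5)²) = 40.9 m.

41 m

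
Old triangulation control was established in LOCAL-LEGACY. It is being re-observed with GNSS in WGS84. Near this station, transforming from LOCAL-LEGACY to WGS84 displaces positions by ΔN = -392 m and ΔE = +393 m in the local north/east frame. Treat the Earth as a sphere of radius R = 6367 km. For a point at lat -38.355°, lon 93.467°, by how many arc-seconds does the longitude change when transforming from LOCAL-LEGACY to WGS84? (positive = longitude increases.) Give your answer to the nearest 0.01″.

Δλ = 16.24″

At latitude -38.355°, cos φ = 0.784181.
One radian of longitude at latitude φ spans R cos φ, so Δλ = ΔE / (R cos φ) = 393.0 / (6367000 × 0.784181) = 7.8712e-05 rad = 16.236″.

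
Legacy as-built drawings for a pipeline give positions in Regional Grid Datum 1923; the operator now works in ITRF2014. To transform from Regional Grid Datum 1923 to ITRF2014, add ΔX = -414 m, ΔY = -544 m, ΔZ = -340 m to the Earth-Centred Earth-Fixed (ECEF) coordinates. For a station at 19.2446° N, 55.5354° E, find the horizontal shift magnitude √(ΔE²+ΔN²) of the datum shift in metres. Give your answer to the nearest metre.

102 m

The local east axis at (φ, λ) is (−sin λ, cos λ, 0), so ΔE = −sin(55.5354°)·(-414) + cos(55.5354°)·(-544) = 33.49 m.
The local north axis is (−sin φ cos λ, −sin φ sin λ, cos φ), giving ΔN = 77.220 + 147.831 − 321.001 = -95.95 m.
Horizontal magnitude = √(ΔE² + ΔN²) = √(33.49² + (-95.95)²) = 101.63 m.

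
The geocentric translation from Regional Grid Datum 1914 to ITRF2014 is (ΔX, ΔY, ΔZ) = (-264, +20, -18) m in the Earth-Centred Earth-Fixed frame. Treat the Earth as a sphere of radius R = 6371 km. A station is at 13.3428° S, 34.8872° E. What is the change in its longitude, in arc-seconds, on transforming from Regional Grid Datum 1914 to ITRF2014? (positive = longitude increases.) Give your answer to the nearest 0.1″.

Δλ = 5.6″

sin φ = -0.230777, cos φ = 0.973007, sin λ = 0.571963, cos λ = 0.820280.
East component: ΔE = −sin λ·ΔX + cos λ·ΔY = −(0.571963)(-264) + (0.820280)(20) = 167.40 m.
1° of latitude spans πR/180 = 111195 m; at latitude φ, 1° of longitude spans that × cos φ = 108193.4 m, so Δλ = 167.40 / 108193.4 × 3600 = 5.570″.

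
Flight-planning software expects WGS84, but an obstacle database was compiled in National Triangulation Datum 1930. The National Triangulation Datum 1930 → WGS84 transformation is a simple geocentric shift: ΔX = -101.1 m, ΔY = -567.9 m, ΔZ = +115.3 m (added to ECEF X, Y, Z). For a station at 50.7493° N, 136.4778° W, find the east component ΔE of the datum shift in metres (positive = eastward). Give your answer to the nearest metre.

ΔE = 342 m

The local east axis at (φ, λ) is (−sin λ, cos λ, 0), so ΔE = −sin(-136.4778°)·(-101.1) + cos(-136.4778°)·(-567.9) = 342.17 m.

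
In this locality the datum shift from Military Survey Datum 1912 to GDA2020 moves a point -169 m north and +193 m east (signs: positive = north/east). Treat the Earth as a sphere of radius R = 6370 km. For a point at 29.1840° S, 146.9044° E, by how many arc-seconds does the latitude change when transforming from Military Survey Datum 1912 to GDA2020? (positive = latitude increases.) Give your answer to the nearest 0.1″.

On a sphere of radius R, 1 rad of latitude = R, so Δφ = ΔN / R = -169.0 / 6370000 = -2.6531e-05 rad = -5.472″.

Δφ = -5.5″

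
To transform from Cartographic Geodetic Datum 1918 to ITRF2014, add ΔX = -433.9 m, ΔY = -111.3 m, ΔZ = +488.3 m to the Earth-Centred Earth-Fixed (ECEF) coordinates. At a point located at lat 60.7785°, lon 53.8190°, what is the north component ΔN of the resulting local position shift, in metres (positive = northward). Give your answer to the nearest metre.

The local north axis is (−sin φ cos λ, −sin φ sin λ, cos φ), giving ΔN = 223.550 + 78.404 + 238.382 = 540.34 m.

ΔN = 540 m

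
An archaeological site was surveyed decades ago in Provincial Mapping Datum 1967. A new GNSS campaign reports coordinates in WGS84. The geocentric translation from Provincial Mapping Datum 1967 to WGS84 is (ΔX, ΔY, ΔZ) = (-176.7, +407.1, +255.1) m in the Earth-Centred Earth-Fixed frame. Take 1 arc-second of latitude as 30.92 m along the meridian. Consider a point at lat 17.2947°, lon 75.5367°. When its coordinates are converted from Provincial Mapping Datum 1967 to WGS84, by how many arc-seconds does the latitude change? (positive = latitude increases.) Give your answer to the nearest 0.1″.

sin φ = 0.297287, cos φ = 0.954788, sin λ = 0.968308, cos λ = 0.249760.
North component: ΔN = −sin φ cos λ·ΔX − sin φ sin λ·ΔY + cos φ·ΔZ = −(0.297287)(0.249760)(-176.7) − (0.297287)(0.968308)(407.1) + (0.954788)(255.1) = 139.50 m.
1° of latitude spans 3600 × 30.92 = 111312 m, so Δφ = 139.50 / 111312 × 3600 = 4.512″.

Δφ = 4.5″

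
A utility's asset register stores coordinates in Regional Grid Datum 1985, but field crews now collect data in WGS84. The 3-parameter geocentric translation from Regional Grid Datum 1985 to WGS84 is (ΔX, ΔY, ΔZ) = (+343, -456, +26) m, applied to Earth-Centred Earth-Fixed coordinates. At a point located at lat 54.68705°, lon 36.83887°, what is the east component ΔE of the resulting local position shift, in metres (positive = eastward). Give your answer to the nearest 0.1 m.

ΔE = -570.6 m

The local east axis at (φ, λ) is (−sin λ, cos λ, 0), so ΔE = −sin(36.83887°)·343 + cos(36.83887°)·(-456) = -570.60 m.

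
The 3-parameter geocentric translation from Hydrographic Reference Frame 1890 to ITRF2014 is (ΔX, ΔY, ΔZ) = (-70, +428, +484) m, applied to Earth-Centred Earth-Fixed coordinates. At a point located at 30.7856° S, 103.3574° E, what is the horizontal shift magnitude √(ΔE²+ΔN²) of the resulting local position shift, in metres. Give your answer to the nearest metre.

The local east axis at (φ, λ) is (−sin λ, cos λ, 0), so ΔE = −sin(103.3574°)·(-70) + cos(103.3574°)·428 = -30.77 m.
The local north axis is (−sin φ cos λ, −sin φ sin λ, cos φ), giving ΔN = 8.277 + 213.136 + 415.799 = 637.21 m.
Horizontal magnitude = √(ΔE² + ΔN²) = √((-30.77)² + 637.21²) = 637.95 m.

638 m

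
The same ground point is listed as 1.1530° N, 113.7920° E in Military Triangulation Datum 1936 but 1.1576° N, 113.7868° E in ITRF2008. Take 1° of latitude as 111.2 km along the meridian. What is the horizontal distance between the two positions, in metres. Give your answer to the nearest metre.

Δφ = 1.1576° − 1.1530° = +0.0046°; Δλ = 113.7868° − 113.7920° = -0.0052°.
ΔN = Δφ × 111200 = 511.5 m; ΔE = Δλ × 111200 × cos(1.1530°) = -0.0052 × 111200 × 0.999798 = -578.1 m.
Distance = √(ΔE² + ΔN²) = √((-578.1)² + 511.5²) = 771.9 m.

772 m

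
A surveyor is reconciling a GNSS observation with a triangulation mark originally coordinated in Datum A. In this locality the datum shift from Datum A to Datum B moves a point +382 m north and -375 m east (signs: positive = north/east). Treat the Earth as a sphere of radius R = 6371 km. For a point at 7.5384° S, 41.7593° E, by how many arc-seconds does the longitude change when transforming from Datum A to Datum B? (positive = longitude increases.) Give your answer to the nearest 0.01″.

At latitude -7.5384°, cos φ = 0.991357.
One radian of longitude at latitude φ spans R cos φ, so Δλ = ΔE / (R cos φ) = -375.0 / (6371000 × 0.991357) = -5.9374e-05 rad = -12.247″.

Δλ = -12.25″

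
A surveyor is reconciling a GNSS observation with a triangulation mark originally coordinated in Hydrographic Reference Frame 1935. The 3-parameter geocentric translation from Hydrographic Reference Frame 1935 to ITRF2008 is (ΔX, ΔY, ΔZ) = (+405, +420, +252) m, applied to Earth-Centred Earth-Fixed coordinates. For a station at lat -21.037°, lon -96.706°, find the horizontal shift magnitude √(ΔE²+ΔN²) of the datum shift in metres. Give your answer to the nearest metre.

At φ = -21.037°, λ = -96.706°: sin φ = -0.358971, cos φ = 0.933349, sin λ = -0.993158, cos λ = -0.116775.
ΔE = −sin λ·ΔX + cos λ·ΔY = −(-0.993158)·(405) + (-0.116775)·(420) = 353.18 m.
ΔN = −sin φ cos λ·ΔX − sin φ sin λ·ΔY + cos φ·ΔZ = −(-0.358971)(-0.116775)(405) − (-0.358971)(-0.993158)(420) + (0.933349)(252) = 68.49 m.
Horizontal magnitude = √(ΔE² + ΔN²) = √(353.18² + 68.49²) = 359.76 m.

360 m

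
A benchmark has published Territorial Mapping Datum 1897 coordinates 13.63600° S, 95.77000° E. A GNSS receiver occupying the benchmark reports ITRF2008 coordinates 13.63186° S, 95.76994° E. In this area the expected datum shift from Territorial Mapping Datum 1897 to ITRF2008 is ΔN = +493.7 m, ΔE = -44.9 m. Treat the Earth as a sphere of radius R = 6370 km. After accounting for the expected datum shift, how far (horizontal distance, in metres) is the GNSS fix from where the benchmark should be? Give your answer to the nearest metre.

51 m

Observed coordinate differences: Δφ = +0.00414°, Δλ = -0.00006°.
Converting to metres (1° lat = 111177 m, cos φ = 0.971813): observed ΔN = 460.3 m, observed ΔE = -6.5 m.
Subtracting the expected shift leaves a residual of 460.3 − (493.7) = -33.4 m north and -6.5 − (-44.9) = 38.4 m east.
Residual distance = √((-33.4)² + 38.4²) = 50.9 m.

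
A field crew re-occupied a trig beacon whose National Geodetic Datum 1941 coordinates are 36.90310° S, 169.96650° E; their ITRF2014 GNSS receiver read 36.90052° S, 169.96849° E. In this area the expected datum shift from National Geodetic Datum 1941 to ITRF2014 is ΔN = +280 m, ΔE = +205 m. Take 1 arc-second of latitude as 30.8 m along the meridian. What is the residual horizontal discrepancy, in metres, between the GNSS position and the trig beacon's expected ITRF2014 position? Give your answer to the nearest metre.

29 m

Observed coordinate differences: Δφ = +0.00258°, Δλ = +0.00199°.
Converting to metres (1° lat = 110880 m, cos φ = 0.799652): observed ΔN = 286.1 m, observed ΔE = 176.4 m.
Subtracting the expected shift leaves a residual of 286.1 − (280) = 6.1 m north and 176.4 − (205) = -28.6 m east.
Residual distance = √(6.1² + (-28.6)²) = 29.2 m.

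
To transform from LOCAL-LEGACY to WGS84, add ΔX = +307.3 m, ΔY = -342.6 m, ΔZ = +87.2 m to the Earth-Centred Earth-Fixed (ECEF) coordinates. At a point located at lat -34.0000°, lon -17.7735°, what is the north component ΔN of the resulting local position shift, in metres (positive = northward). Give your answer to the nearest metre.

At φ = -34.0000°, λ = -17.7735°: sin φ = -0.559193, cos φ = 0.829038, sin λ = -0.305255, cos λ = 0.952271.
ΔN = −sin φ cos λ·ΔX − sin φ sin λ·ΔY + cos φ·ΔZ = −(-0.559193)(0.952271)(307.3) − (-0.559193)(-0.305255)(-342.6) + (0.829038)(87.2) = 294.41 m.

ΔN = 294 m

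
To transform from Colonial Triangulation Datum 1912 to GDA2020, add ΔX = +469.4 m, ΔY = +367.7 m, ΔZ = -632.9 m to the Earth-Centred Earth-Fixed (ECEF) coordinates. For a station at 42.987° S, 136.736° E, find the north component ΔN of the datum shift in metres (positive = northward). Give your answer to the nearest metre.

ΔN = -524 m

The local north axis is (−sin φ cos λ, −sin φ sin λ, cos φ), giving ΔN = -233.063 + 171.827 − 462.972 = -524.21 m.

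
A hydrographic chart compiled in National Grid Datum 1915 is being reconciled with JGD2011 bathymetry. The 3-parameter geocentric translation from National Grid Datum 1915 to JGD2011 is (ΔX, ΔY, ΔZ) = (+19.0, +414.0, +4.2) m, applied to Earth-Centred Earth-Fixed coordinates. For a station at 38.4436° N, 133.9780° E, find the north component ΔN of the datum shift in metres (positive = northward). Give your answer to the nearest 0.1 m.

At φ = 38.4436°, λ = 133.9780°: sin φ = 0.621744, cos φ = 0.783221, sin λ = 0.719606, cos λ = -0.694382.
ΔN = −sin φ cos λ·ΔX − sin φ sin λ·ΔY + cos φ·ΔZ = −(0.621744)(-0.694382)(19.0) − (0.621744)(0.719606)(414.0) + (0.783221)(4.2) = -173.74 m.

ΔN = -173.7 m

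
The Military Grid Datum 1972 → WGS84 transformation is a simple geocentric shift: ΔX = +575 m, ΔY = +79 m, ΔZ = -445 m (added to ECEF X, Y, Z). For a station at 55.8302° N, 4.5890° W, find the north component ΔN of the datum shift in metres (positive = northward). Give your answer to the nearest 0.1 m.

The local north axis is (−sin φ cos λ, −sin φ sin λ, cos φ), giving ΔN = -474.217 + 5.230 − 249.933 = -718.92 m.

ΔN = -718.9 m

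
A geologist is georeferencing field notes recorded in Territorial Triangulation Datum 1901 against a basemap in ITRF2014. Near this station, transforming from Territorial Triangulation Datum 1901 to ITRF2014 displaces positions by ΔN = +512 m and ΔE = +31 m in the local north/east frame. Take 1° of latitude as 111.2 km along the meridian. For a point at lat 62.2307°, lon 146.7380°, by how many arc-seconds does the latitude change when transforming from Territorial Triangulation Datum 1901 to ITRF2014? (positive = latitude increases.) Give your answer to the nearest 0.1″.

Δφ = 16.6″

1° of latitude = 111.2 km, so Δφ = 512.0 / 111200 = 0.0046043° = 16.576″.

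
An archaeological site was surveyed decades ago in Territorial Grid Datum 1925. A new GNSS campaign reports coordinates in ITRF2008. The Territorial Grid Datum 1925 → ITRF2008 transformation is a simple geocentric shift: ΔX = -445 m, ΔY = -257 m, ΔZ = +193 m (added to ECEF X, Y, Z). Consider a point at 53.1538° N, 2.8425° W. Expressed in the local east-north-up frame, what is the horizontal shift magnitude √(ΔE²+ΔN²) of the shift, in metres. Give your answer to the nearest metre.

539 m

At φ = 53.1538°, λ = -2.8425°: sin φ = 0.800248, cos φ = 0.599669, sin λ = -0.049591, cos λ = 0.998770.
ΔE = −sin λ·ΔX + cos λ·ΔY = −(-0.049591)·(-445) + (0.998770)·(-257) = -278.75 m.
ΔN = −sin φ cos λ·ΔX − sin φ sin λ·ΔY + cos φ·ΔZ = −(0.800248)(0.998770)(-445) − (0.800248)(-0.049591)(-257) + (0.599669)(193) = 461.21 m.
Horizontal magnitude = √(ΔE² + ΔN²) = √((-278.75)² + 461.21²) = 538.90 m.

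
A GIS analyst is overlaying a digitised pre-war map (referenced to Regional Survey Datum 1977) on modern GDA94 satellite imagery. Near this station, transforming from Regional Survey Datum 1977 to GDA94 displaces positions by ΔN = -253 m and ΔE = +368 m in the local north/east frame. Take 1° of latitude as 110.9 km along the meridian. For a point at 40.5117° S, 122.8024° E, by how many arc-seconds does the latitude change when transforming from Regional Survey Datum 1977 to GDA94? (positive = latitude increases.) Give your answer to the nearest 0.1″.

1° of latitude = 110.9 km, so Δφ = -253.0 / 110900 = -0.0022813° = -8.213″.

Δφ = -8.2″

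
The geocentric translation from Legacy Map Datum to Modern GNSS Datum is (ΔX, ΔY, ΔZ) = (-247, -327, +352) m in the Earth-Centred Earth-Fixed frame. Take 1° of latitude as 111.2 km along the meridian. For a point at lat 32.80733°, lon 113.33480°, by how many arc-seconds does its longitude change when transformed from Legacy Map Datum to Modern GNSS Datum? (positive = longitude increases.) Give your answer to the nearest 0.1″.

sin φ = 0.541816, cos φ = 0.840497, sin λ = 0.918206, cos λ = -0.396103.
East component: ΔE = −sin λ·ΔX + cos λ·ΔY = −(0.918206)(-247) + (-0.396103)(-327) = 356.32 m.
1° of latitude spans 111200 m; at latitude φ, 1° of longitude spans that × cos φ = 93463.3 m, so Δλ = 356.32 / 93463.3 × 3600 = 13.725″.

Δλ = 13.7″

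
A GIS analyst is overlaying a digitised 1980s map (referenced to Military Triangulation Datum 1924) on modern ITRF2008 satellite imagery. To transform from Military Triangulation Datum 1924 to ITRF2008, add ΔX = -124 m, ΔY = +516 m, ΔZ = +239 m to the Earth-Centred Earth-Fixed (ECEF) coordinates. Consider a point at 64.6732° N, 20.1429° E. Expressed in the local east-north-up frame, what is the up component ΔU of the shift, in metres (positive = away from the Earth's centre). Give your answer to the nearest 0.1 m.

ΔU = 242.2 m

The local up (radial) axis is (cos φ cos λ, cos φ sin λ, sin φ), giving ΔU = -49.800 + 76.013 + 216.028 = 242.24 m.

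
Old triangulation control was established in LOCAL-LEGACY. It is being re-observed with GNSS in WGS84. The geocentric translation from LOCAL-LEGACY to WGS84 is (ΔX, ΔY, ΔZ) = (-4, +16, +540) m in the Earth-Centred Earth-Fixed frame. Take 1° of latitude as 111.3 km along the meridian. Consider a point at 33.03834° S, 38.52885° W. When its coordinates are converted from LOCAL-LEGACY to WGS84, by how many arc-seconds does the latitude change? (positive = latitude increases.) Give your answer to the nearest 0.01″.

Δφ = 14.41″

sin φ = -0.545200, cos φ = 0.838306, sin λ = -0.622909, cos λ = 0.782295.
North component: ΔN = −sin φ cos λ·ΔX − sin φ sin λ·ΔY + cos φ·ΔZ = −(-0.545200)(0.782295)(-4) − (-0.545200)(-0.622909)(16) + (0.838306)(540) = 445.55 m.
1° of latitude spans 111300 m, so Δφ = 445.55 / 111300 × 3600 = 14.411″.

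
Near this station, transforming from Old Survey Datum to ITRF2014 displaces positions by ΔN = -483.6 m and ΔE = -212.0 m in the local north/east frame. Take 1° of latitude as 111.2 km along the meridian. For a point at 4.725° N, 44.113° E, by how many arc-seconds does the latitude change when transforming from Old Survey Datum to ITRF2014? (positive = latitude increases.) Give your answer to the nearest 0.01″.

1° of latitude = 111.2 km, so Δφ = -483.6 / 111200 = -0.0043489° = -15.656″.

Δφ = -15.66″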